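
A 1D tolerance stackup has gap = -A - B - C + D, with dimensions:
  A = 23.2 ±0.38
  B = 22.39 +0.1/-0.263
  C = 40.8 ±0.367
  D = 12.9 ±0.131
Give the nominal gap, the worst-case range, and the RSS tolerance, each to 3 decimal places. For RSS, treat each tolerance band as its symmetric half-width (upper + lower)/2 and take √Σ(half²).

nominal=-73.490 wc=[-74.468,-72.349] rss=0.574

Stack each dimension's contribution:
  -A: nom -23.200 → Σnom=-23.200; wc +0.380/-0.380 → slack +0.380/-0.380; half-tol=0.380, Σhalf²=0.144400
  -B: nom -22.390 → Σnom=-45.590; wc +0.263/-0.100 → slack +0.643/-0.480; half-tol=0.181, Σhalf²=0.177342
  -C: nom -40.800 → Σnom=-86.390; wc +0.367/-0.367 → slack +1.010/-0.847; half-tol=0.367, Σhalf²=0.312031
  +D: nom +12.900 → Σnom=-73.490; wc +0.131/-0.131 → slack +1.141/-0.978; half-tol=0.131, Σhalf²=0.329192
Nominal = -73.490. Worst-case = [-73.490 - 0.978, -73.490 + 1.141] = [-74.468, -72.349]. RSS = √0.329192 = 0.574.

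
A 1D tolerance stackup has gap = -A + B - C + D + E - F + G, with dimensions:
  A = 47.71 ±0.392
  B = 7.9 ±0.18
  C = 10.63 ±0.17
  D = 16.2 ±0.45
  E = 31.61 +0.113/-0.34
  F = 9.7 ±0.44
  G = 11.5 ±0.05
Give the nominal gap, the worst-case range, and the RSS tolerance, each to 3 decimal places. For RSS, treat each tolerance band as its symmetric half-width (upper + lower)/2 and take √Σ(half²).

Stack each dimension's contribution:
  -A: nom -47.710 → Σnom=-47.710; wc +0.392/-0.392 → slack +0.392/-0.392; half-tol=0.392, Σhalf²=0.153664
  +B: nom +7.900 → Σnom=-39.810; wc +0.180/-0.180 → slack +0.572/-0.572; half-tol=0.180, Σhalf²=0.186064
  -C: nom -10.630 → Σnom=-50.440; wc +0.170/-0.170 → slack +0.742/-0.742; half-tol=0.170, Σhalf²=0.214964
  +D: nom +16.200 → Σnom=-34.240; wc +0.450/-0.450 → slack +1.192/-1.192; half-tol=0.450, Σhalf²=0.417464
  +E: nom +31.610 → Σnom=-2.630; wc +0.113/-0.340 → slack +1.305/-1.532; half-tol=0.227, Σhalf²=0.468766
  -F: nom -9.700 → Σnom=-12.330; wc +0.440/-0.440 → slack +1.745/-1.972; half-tol=0.440, Σhalf²=0.662366
  +G: nom +11.500 → Σnom=-0.830; wc +0.050/-0.050 → slack +1.795/-2.022; half-tol=0.050, Σhalf²=0.664866
Nominal = -0.830. Worst-case = [-0.830 - 2.022, -0.830 + 1.795] = [-2.852, 0.965]. RSS = √0.664866 = 0.815.

nominal=-0.830 wc=[-2.852,0.965] rss=0.815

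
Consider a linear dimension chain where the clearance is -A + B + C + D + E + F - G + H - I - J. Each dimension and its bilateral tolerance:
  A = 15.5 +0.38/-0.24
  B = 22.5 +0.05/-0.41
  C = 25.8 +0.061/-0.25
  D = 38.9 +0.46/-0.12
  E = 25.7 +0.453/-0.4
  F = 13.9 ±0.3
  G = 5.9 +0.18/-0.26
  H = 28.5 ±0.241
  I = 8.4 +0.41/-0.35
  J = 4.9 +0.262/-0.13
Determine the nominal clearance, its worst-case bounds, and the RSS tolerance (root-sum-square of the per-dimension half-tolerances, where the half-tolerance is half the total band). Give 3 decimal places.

nominal=120.600 wc=[117.647,123.145] rss=0.905

Stack each dimension's contribution:
  -A: nom -15.500 → Σnom=-15.500; wc +0.240/-0.380 → slack +0.240/-0.380; half-tol=0.310, Σhalf²=0.096100
  +B: nom +22.500 → Σnom=7.000; wc +0.050/-0.410 → slack +0.290/-0.790; half-tol=0.230, Σhalf²=0.149000
  +C: nom +25.800 → Σnom=32.800; wc +0.061/-0.250 → slack +0.351/-1.040; half-tol=0.155, Σhalf²=0.173180
  +D: nom +38.900 → Σnom=71.700; wc +0.460/-0.120 → slack +0.811/-1.160; half-tol=0.290, Σhalf²=0.257280
  +E: nom +25.700 → Σnom=97.400; wc +0.453/-0.400 → slack +1.264/-1.560; half-tol=0.426, Σhalf²=0.439182
  +F: nom +13.900 → Σnom=111.300; wc +0.300/-0.300 → slack +1.564/-1.860; half-tol=0.300, Σhalf²=0.529183
  -G: nom -5.900 → Σnom=105.400; wc +0.260/-0.180 → slack +1.824/-2.040; half-tol=0.220, Σhalf²=0.577582
  +H: nom +28.500 → Σnom=133.900; wc +0.241/-0.241 → slack +2.065/-2.281; half-tol=0.241, Σhalf²=0.635663
  -I: nom -8.400 → Σnom=125.500; wc +0.350/-0.410 → slack +2.415/-2.691; half-tol=0.380, Σhalf²=0.780063
  -J: nom -4.900 → Σnom=120.600; wc +0.130/-0.262 → slack +2.545/-2.953; half-tol=0.196, Σhalf²=0.818479
Nominal = 120.600. Worst-case = [120.600 - 2.953, 120.600 + 2.545] = [117.647, 123.145]. RSS = √0.818479 = 0.905.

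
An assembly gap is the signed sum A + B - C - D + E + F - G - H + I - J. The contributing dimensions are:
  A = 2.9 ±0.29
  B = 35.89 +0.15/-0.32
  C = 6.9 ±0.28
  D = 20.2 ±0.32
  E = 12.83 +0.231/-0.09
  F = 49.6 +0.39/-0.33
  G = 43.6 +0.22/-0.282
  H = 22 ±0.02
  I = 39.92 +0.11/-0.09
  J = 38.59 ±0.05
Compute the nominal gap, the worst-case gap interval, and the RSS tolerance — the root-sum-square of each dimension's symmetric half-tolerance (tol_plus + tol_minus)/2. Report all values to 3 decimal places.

nominal=9.850 wc=[7.840,11.973] rss=0.743

Stack each dimension's contribution:
  +A: nom +2.900 → Σnom=2.900; wc +0.290/-0.290 → slack +0.290/-0.290; half-tol=0.290, Σhalf²=0.084100
  +B: nom +35.890 → Σnom=38.790; wc +0.150/-0.320 → slack +0.440/-0.610; half-tol=0.235, Σhalf²=0.139325
  -C: nom -6.900 → Σnom=31.890; wc +0.280/-0.280 → slack +0.720/-0.890; half-tol=0.280, Σhalf²=0.217725
  -D: nom -20.200 → Σnom=11.690; wc +0.320/-0.320 → slack +1.040/-1.210; half-tol=0.320, Σhalf²=0.320125
  +E: nom +12.830 → Σnom=24.520; wc +0.231/-0.090 → slack +1.271/-1.300; half-tol=0.161, Σhalf²=0.345885
  +F: nom +49.600 → Σnom=74.120; wc +0.390/-0.330 → slack +1.661/-1.630; half-tol=0.360, Σhalf²=0.475485
  -G: nom -43.600 → Σnom=30.520; wc +0.282/-0.220 → slack +1.943/-1.850; half-tol=0.251, Σhalf²=0.538486
  -H: nom -22.000 → Σnom=8.520; wc +0.020/-0.020 → slack +1.963/-1.870; half-tol=0.020, Σhalf²=0.538886
  +I: nom +39.920 → Σnom=48.440; wc +0.110/-0.090 → slack +2.073/-1.960; half-tol=0.100, Σhalf²=0.548886
  -J: nom -38.590 → Σnom=9.850; wc +0.050/-0.050 → slack +2.123/-2.010; half-tol=0.050, Σhalf²=0.551386
Nominal = 9.850. Worst-case = [9.850 - 2.010, 9.850 + 2.123] = [7.840, 11.973]. RSS = √0.551386 = 0.743.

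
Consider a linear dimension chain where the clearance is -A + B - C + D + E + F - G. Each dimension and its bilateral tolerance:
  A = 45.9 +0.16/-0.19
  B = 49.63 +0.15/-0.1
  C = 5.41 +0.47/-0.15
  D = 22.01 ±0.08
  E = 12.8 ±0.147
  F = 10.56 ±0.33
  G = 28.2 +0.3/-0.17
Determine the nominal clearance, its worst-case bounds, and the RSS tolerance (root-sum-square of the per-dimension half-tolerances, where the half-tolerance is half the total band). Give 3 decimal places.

nominal=15.490 wc=[13.903,16.707] rss=0.578

Stack each dimension's contribution:
  -A: nom -45.900 → Σnom=-45.900; wc +0.190/-0.160 → slack +0.190/-0.160; half-tol=0.175, Σhalf²=0.030625
  +B: nom +49.630 → Σnom=3.730; wc +0.150/-0.100 → slack +0.340/-0.260; half-tol=0.125, Σhalf²=0.046250
  -C: nom -5.410 → Σnom=-1.680; wc +0.150/-0.470 → slack +0.490/-0.730; half-tol=0.310, Σhalf²=0.142350
  +D: nom +22.010 → Σnom=20.330; wc +0.080/-0.080 → slack +0.570/-0.810; half-tol=0.080, Σhalf²=0.148750
  +E: nom +12.800 → Σnom=33.130; wc +0.147/-0.147 → slack +0.717/-0.957; half-tol=0.147, Σhalf²=0.170359
  +F: nom +10.560 → Σnom=43.690; wc +0.330/-0.330 → slack +1.047/-1.287; half-tol=0.330, Σhalf²=0.279259
  -G: nom -28.200 → Σnom=15.490; wc +0.170/-0.300 → slack +1.217/-1.587; half-tol=0.235, Σhalf²=0.334484
Nominal = 15.490. Worst-case = [15.490 - 1.587, 15.490 + 1.217] = [13.903, 16.707]. RSS = √0.334484 = 0.578.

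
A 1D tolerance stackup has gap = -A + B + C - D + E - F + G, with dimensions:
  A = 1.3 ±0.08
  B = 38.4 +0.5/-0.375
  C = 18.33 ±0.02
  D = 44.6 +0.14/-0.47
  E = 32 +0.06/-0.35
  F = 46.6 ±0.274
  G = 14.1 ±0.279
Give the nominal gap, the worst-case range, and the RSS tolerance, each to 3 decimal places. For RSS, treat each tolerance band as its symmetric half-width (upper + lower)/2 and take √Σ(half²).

nominal=10.330 wc=[8.812,12.013] rss=0.697

Stack each dimension's contribution:
  -A: nom -1.300 → Σnom=-1.300; wc +0.080/-0.080 → slack +0.080/-0.080; half-tol=0.080, Σhalf²=0.006400
  +B: nom +38.400 → Σnom=37.100; wc +0.500/-0.375 → slack +0.580/-0.455; half-tol=0.438, Σhalf²=0.197806
  +C: nom +18.330 → Σnom=55.430; wc +0.020/-0.020 → slack +0.600/-0.475; half-tol=0.020, Σhalf²=0.198206
  -D: nom -44.600 → Σnom=10.830; wc +0.470/-0.140 → slack +1.070/-0.615; half-tol=0.305, Σhalf²=0.291231
  +E: nom +32.000 → Σnom=42.830; wc +0.060/-0.350 → slack +1.130/-0.965; half-tol=0.205, Σhalf²=0.333256
  -F: nom -46.600 → Σnom=-3.770; wc +0.274/-0.274 → slack +1.404/-1.239; half-tol=0.274, Σhalf²=0.408332
  +G: nom +14.100 → Σnom=10.330; wc +0.279/-0.279 → slack +1.683/-1.518; half-tol=0.279, Σhalf²=0.486173
Nominal = 10.330. Worst-case = [10.330 - 1.518, 10.330 + 1.683] = [8.812, 12.013]. RSS = √0.486173 = 0.697.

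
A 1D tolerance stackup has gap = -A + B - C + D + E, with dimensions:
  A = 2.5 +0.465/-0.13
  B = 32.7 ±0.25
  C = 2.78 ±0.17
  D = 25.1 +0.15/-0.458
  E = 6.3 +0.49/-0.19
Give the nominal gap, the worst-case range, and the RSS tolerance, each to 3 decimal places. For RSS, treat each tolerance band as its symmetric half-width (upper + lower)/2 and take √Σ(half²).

Stack each dimension's contribution:
  -A: nom -2.500 → Σnom=-2.500; wc +0.130/-0.465 → slack +0.130/-0.465; half-tol=0.297, Σhalf²=0.088506
  +B: nom +32.700 → Σnom=30.200; wc +0.250/-0.250 → slack +0.380/-0.715; half-tol=0.250, Σhalf²=0.151006
  -C: nom -2.780 → Σnom=27.420; wc +0.170/-0.170 → slack +0.550/-0.885; half-tol=0.170, Σhalf²=0.179906
  +D: nom +25.100 → Σnom=52.520; wc +0.150/-0.458 → slack +0.700/-1.343; half-tol=0.304, Σhalf²=0.272322
  +E: nom +6.300 → Σnom=58.820; wc +0.490/-0.190 → slack +1.190/-1.533; half-tol=0.340, Σhalf²=0.387922
Nominal = 58.820. Worst-case = [58.820 - 1.533, 58.820 + 1.190] = [57.287, 60.010]. RSS = √0.387922 = 0.623.

nominal=58.820 wc=[57.287,60.010] rss=0.623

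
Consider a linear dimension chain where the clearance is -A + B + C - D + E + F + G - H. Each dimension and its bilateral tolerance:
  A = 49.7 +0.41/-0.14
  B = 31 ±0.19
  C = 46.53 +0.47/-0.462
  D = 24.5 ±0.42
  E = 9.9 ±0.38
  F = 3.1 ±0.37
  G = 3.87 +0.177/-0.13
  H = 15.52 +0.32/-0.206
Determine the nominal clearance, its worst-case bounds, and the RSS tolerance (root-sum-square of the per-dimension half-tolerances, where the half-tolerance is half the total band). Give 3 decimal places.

nominal=4.680 wc=[1.998,7.033] rss=0.938

Stack each dimension's contribution:
  -A: nom -49.700 → Σnom=-49.700; wc +0.140/-0.410 → slack +0.140/-0.410; half-tol=0.275, Σhalf²=0.075625
  +B: nom +31.000 → Σnom=-18.700; wc +0.190/-0.190 → slack +0.330/-0.600; half-tol=0.190, Σhalf²=0.111725
  +C: nom +46.530 → Σnom=27.830; wc +0.470/-0.462 → slack +0.800/-1.062; half-tol=0.466, Σhalf²=0.328881
  -D: nom -24.500 → Σnom=3.330; wc +0.420/-0.420 → slack +1.220/-1.482; half-tol=0.420, Σhalf²=0.505281
  +E: nom +9.900 → Σnom=13.230; wc +0.380/-0.380 → slack +1.600/-1.862; half-tol=0.380, Σhalf²=0.649681
  +F: nom +3.100 → Σnom=16.330; wc +0.370/-0.370 → slack +1.970/-2.232; half-tol=0.370, Σhalf²=0.786581
  +G: nom +3.870 → Σnom=20.200; wc +0.177/-0.130 → slack +2.147/-2.362; half-tol=0.153, Σhalf²=0.810143
  -H: nom -15.520 → Σnom=4.680; wc +0.206/-0.320 → slack +2.353/-2.682; half-tol=0.263, Σhalf²=0.879312
Nominal = 4.680. Worst-case = [4.680 - 2.682, 4.680 + 2.353] = [1.998, 7.033]. RSS = √0.879312 = 0.938.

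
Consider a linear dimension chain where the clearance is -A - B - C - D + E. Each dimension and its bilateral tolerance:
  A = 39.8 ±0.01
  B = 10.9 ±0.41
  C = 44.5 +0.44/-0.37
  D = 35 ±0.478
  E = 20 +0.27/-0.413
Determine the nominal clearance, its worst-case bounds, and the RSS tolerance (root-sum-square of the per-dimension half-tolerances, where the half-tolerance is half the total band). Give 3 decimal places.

nominal=-110.200 wc=[-111.951,-108.662] rss=0.823

Stack each dimension's contribution:
  -A: nom -39.800 → Σnom=-39.800; wc +0.010/-0.010 → slack +0.010/-0.010; half-tol=0.010, Σhalf²=0.000100
  -B: nom -10.900 → Σnom=-50.700; wc +0.410/-0.410 → slack +0.420/-0.420; half-tol=0.410, Σhalf²=0.168200
  -C: nom -44.500 → Σnom=-95.200; wc +0.370/-0.440 → slack +0.790/-0.860; half-tol=0.405, Σhalf²=0.332225
  -D: nom -35.000 → Σnom=-130.200; wc +0.478/-0.478 → slack +1.268/-1.338; half-tol=0.478, Σhalf²=0.560709
  +E: nom +20.000 → Σnom=-110.200; wc +0.270/-0.413 → slack +1.538/-1.751; half-tol=0.342, Σhalf²=0.677331
Nominal = -110.200. Worst-case = [-110.200 - 1.751, -110.200 + 1.538] = [-111.951, -108.662]. RSS = √0.677331 = 0.823.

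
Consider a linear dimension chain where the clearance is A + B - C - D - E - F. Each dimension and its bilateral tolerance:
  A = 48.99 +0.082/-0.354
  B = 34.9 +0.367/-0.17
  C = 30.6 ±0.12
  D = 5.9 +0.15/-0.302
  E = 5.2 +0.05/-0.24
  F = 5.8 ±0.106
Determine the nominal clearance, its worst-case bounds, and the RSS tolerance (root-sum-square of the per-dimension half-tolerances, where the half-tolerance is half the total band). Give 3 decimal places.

nominal=36.390 wc=[35.440,37.607] rss=0.466

Stack each dimension's contribution:
  +A: nom +48.990 → Σnom=48.990; wc +0.082/-0.354 → slack +0.082/-0.354; half-tol=0.218, Σhalf²=0.047524
  +B: nom +34.900 → Σnom=83.890; wc +0.367/-0.170 → slack +0.449/-0.524; half-tol=0.269, Σhalf²=0.119616
  -C: nom -30.600 → Σnom=53.290; wc +0.120/-0.120 → slack +0.569/-0.644; half-tol=0.120, Σhalf²=0.134016
  -D: nom -5.900 → Σnom=47.390; wc +0.302/-0.150 → slack +0.871/-0.794; half-tol=0.226, Σhalf²=0.185092
  -E: nom -5.200 → Σnom=42.190; wc +0.240/-0.050 → slack +1.111/-0.844; half-tol=0.145, Σhalf²=0.206117
  -F: nom -5.800 → Σnom=36.390; wc +0.106/-0.106 → slack +1.217/-0.950; half-tol=0.106, Σhalf²=0.217353
Nominal = 36.390. Worst-case = [36.390 - 0.950, 36.390 + 1.217] = [35.440, 37.607]. RSS = √0.217353 = 0.466.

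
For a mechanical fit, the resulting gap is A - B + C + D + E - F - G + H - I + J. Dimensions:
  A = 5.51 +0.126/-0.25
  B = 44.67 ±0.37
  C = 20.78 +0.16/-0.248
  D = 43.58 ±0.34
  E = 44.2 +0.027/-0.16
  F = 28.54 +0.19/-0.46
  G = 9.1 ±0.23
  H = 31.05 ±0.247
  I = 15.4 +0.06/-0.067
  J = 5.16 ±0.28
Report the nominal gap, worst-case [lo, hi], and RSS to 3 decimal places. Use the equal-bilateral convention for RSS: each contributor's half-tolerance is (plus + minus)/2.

nominal=52.570 wc=[50.195,54.877] rss=0.800

Stack each dimension's contribution:
  +A: nom +5.510 → Σnom=5.510; wc +0.126/-0.250 → slack +0.126/-0.250; half-tol=0.188, Σhalf²=0.035344
  -B: nom -44.670 → Σnom=-39.160; wc +0.370/-0.370 → slack +0.496/-0.620; half-tol=0.370, Σhalf²=0.172244
  +C: nom +20.780 → Σnom=-18.380; wc +0.160/-0.248 → slack +0.656/-0.868; half-tol=0.204, Σhalf²=0.213860
  +D: nom +43.580 → Σnom=25.200; wc +0.340/-0.340 → slack +0.996/-1.208; half-tol=0.340, Σhalf²=0.329460
  +E: nom +44.200 → Σnom=69.400; wc +0.027/-0.160 → slack +1.023/-1.368; half-tol=0.093, Σhalf²=0.338202
  -F: nom -28.540 → Σnom=40.860; wc +0.460/-0.190 → slack +1.483/-1.558; half-tol=0.325, Σhalf²=0.443827
  -G: nom -9.100 → Σnom=31.760; wc +0.230/-0.230 → slack +1.713/-1.788; half-tol=0.230, Σhalf²=0.496727
  +H: nom +31.050 → Σnom=62.810; wc +0.247/-0.247 → slack +1.960/-2.035; half-tol=0.247, Σhalf²=0.557736
  -I: nom -15.400 → Σnom=47.410; wc +0.067/-0.060 → slack +2.027/-2.095; half-tol=0.064, Σhalf²=0.561769
  +J: nom +5.160 → Σnom=52.570; wc +0.280/-0.280 → slack +2.307/-2.375; half-tol=0.280, Σhalf²=0.640169
Nominal = 52.570. Worst-case = [52.570 - 2.375, 52.570 + 2.307] = [50.195, 54.877]. RSS = √0.640169 = 0.800.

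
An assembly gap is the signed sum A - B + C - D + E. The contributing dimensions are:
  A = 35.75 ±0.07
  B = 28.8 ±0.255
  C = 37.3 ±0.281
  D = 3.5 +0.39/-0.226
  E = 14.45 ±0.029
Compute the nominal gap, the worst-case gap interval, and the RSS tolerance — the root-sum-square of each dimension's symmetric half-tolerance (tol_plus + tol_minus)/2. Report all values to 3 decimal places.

nominal=55.200 wc=[54.175,56.061] rss=0.495

Stack each dimension's contribution:
  +A: nom +35.750 → Σnom=35.750; wc +0.070/-0.070 → slack +0.070/-0.070; half-tol=0.070, Σhalf²=0.004900
  -B: nom -28.800 → Σnom=6.950; wc +0.255/-0.255 → slack +0.325/-0.325; half-tol=0.255, Σhalf²=0.069925
  +C: nom +37.300 → Σnom=44.250; wc +0.281/-0.281 → slack +0.606/-0.606; half-tol=0.281, Σhalf²=0.148886
  -D: nom -3.500 → Σnom=40.750; wc +0.226/-0.390 → slack +0.832/-0.996; half-tol=0.308, Σhalf²=0.243750
  +E: nom +14.450 → Σnom=55.200; wc +0.029/-0.029 → slack +0.861/-1.025; half-tol=0.029, Σhalf²=0.244591
Nominal = 55.200. Worst-case = [55.200 - 1.025, 55.200 + 0.861] = [54.175, 56.061]. RSS = √0.244591 = 0.495.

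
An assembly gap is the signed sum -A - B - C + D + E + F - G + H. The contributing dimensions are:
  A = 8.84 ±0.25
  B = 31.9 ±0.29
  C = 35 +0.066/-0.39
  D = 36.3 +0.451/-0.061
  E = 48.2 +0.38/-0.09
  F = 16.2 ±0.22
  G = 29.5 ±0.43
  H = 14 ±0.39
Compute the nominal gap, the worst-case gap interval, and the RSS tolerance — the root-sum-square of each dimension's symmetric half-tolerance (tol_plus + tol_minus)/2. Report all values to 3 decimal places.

nominal=9.460 wc=[7.663,12.261] rss=0.839

Stack each dimension's contribution:
  -A: nom -8.840 → Σnom=-8.840; wc +0.250/-0.250 → slack +0.250/-0.250; half-tol=0.250, Σhalf²=0.062500
  -B: nom -31.900 → Σnom=-40.740; wc +0.290/-0.290 → slack +0.540/-0.540; half-tol=0.290, Σhalf²=0.146600
  -C: nom -35.000 → Σnom=-75.740; wc +0.390/-0.066 → slack +0.930/-0.606; half-tol=0.228, Σhalf²=0.198584
  +D: nom +36.300 → Σnom=-39.440; wc +0.451/-0.061 → slack +1.381/-0.667; half-tol=0.256, Σhalf²=0.264120
  +E: nom +48.200 → Σnom=8.760; wc +0.380/-0.090 → slack +1.761/-0.757; half-tol=0.235, Σhalf²=0.319345
  +F: nom +16.200 → Σnom=24.960; wc +0.220/-0.220 → slack +1.981/-0.977; half-tol=0.220, Σhalf²=0.367745
  -G: nom -29.500 → Σnom=-4.540; wc +0.430/-0.430 → slack +2.411/-1.407; half-tol=0.430, Σhalf²=0.552645
  +H: nom +14.000 → Σnom=9.460; wc +0.390/-0.390 → slack +2.801/-1.797; half-tol=0.390, Σhalf²=0.704745
Nominal = 9.460. Worst-case = [9.460 - 1.797, 9.460 + 2.801] = [7.663, 12.261]. RSS = √0.704745 = 0.839.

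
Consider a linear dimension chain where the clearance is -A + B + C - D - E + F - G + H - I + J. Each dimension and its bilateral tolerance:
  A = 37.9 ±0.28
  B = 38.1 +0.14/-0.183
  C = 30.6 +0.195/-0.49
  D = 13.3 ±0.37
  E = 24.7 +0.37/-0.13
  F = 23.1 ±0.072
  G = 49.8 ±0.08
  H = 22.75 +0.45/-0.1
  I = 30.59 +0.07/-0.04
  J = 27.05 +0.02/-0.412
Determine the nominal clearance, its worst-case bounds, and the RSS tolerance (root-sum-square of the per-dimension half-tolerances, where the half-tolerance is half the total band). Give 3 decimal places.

Stack each dimension's contribution:
  -A: nom -37.900 → Σnom=-37.900; wc +0.280/-0.280 → slack +0.280/-0.280; half-tol=0.280, Σhalf²=0.078400
  +B: nom +38.100 → Σnom=0.200; wc +0.140/-0.183 → slack +0.420/-0.463; half-tol=0.162, Σhalf²=0.104482
  +C: nom +30.600 → Σnom=30.800; wc +0.195/-0.490 → slack +0.615/-0.953; half-tol=0.343, Σhalf²=0.221789
  -D: nom -13.300 → Σnom=17.500; wc +0.370/-0.370 → slack +0.985/-1.323; half-tol=0.370, Σhalf²=0.358689
  -E: nom -24.700 → Σnom=-7.200; wc +0.130/-0.370 → slack +1.115/-1.693; half-tol=0.250, Σhalf²=0.421189
  +F: nom +23.100 → Σnom=15.900; wc +0.072/-0.072 → slack +1.187/-1.765; half-tol=0.072, Σhalf²=0.426373
  -G: nom -49.800 → Σnom=-33.900; wc +0.080/-0.080 → slack +1.267/-1.845; half-tol=0.080, Σhalf²=0.432773
  +H: nom +22.750 → Σnom=-11.150; wc +0.450/-0.100 → slack +1.717/-1.945; half-tol=0.275, Σhalf²=0.508398
  -I: nom -30.590 → Σnom=-41.740; wc +0.040/-0.070 → slack +1.757/-2.015; half-tol=0.055, Σhalf²=0.511423
  +J: nom +27.050 → Σnom=-14.690; wc +0.020/-0.412 → slack +1.777/-2.427; half-tol=0.216, Σhalf²=0.558079
Nominal = -14.690. Worst-case = [-14.690 - 2.427, -14.690 + 1.777] = [-17.117, -12.913]. RSS = √0.558079 = 0.747.

nominal=-14.690 wc=[-17.117,-12.913] rss=0.747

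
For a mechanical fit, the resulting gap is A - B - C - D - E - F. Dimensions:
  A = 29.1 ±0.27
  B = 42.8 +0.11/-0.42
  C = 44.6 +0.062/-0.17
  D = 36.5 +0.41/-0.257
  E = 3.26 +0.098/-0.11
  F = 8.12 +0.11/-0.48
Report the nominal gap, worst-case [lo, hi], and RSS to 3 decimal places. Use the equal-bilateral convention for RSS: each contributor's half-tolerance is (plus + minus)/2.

Stack each dimension's contribution:
  +A: nom +29.100 → Σnom=29.100; wc +0.270/-0.270 → slack +0.270/-0.270; half-tol=0.270, Σhalf²=0.072900
  -B: nom -42.800 → Σnom=-13.700; wc +0.420/-0.110 → slack +0.690/-0.380; half-tol=0.265, Σhalf²=0.143125
  -C: nom -44.600 → Σnom=-58.300; wc +0.170/-0.062 → slack +0.860/-0.442; half-tol=0.116, Σhalf²=0.156581
  -D: nom -36.500 → Σnom=-94.800; wc +0.257/-0.410 → slack +1.117/-0.852; half-tol=0.334, Σhalf²=0.267803
  -E: nom -3.260 → Σnom=-98.060; wc +0.110/-0.098 → slack +1.227/-0.950; half-tol=0.104, Σhalf²=0.278619
  -F: nom -8.120 → Σnom=-106.180; wc +0.480/-0.110 → slack +1.707/-1.060; half-tol=0.295, Σhalf²=0.365644
Nominal = -106.180. Worst-case = [-106.180 - 1.060, -106.180 + 1.707] = [-107.240, -104.473]. RSS = √0.365644 = 0.605.

nominal=-106.180 wc=[-107.240,-104.473] rss=0.605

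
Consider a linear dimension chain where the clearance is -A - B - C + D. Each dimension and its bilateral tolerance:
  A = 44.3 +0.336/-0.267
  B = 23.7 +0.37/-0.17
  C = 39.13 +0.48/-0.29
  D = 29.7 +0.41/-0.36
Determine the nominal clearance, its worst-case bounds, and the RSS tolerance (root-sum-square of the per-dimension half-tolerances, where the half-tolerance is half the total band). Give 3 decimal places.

Stack each dimension's contribution:
  -A: nom -44.300 → Σnom=-44.300; wc +0.267/-0.336 → slack +0.267/-0.336; half-tol=0.301, Σhalf²=0.090902
  -B: nom -23.700 → Σnom=-68.000; wc +0.170/-0.370 → slack +0.437/-0.706; half-tol=0.270, Σhalf²=0.163802
  -C: nom -39.130 → Σnom=-107.130; wc +0.290/-0.480 → slack +0.727/-1.186; half-tol=0.385, Σhalf²=0.312027
  +D: nom +29.700 → Σnom=-77.430; wc +0.410/-0.360 → slack +1.137/-1.546; half-tol=0.385, Σhalf²=0.460252
Nominal = -77.430. Worst-case = [-77.430 - 1.546, -77.430 + 1.137] = [-78.976, -76.293]. RSS = √0.460252 = 0.678.

nominal=-77.430 wc=[-78.976,-76.293] rss=0.678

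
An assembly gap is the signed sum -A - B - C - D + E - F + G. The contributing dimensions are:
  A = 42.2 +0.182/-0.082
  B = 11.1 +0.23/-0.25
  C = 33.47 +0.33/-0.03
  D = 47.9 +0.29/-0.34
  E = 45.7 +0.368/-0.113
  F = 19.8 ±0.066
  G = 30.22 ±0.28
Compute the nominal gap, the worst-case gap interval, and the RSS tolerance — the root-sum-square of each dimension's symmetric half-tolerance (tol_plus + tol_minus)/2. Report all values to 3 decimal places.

nominal=-78.550 wc=[-80.041,-77.134] rss=0.589

Stack each dimension's contribution:
  -A: nom -42.200 → Σnom=-42.200; wc +0.082/-0.182 → slack +0.082/-0.182; half-tol=0.132, Σhalf²=0.017424
  -B: nom -11.100 → Σnom=-53.300; wc +0.250/-0.230 → slack +0.332/-0.412; half-tol=0.240, Σhalf²=0.075024
  -C: nom -33.470 → Σnom=-86.770; wc +0.030/-0.330 → slack +0.362/-0.742; half-tol=0.180, Σhalf²=0.107424
  -D: nom -47.900 → Σnom=-134.670; wc +0.340/-0.290 → slack +0.702/-1.032; half-tol=0.315, Σhalf²=0.206649
  +E: nom +45.700 → Σnom=-88.970; wc +0.368/-0.113 → slack +1.070/-1.145; half-tol=0.240, Σhalf²=0.264489
  -F: nom -19.800 → Σnom=-108.770; wc +0.066/-0.066 → slack +1.136/-1.211; half-tol=0.066, Σhalf²=0.268845
  +G: nom +30.220 → Σnom=-78.550; wc +0.280/-0.280 → slack +1.416/-1.491; half-tol=0.280, Σhalf²=0.347245
Nominal = -78.550. Worst-case = [-78.550 - 1.491, -78.550 + 1.416] = [-80.041, -77.134]. RSS = √0.347245 = 0.589.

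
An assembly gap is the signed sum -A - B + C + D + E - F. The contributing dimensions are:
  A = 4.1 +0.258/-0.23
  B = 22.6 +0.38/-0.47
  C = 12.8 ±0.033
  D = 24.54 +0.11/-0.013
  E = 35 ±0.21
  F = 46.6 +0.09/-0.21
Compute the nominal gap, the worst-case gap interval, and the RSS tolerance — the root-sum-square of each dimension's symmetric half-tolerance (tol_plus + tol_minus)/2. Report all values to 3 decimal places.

Stack each dimension's contribution:
  -A: nom -4.100 → Σnom=-4.100; wc +0.230/-0.258 → slack +0.230/-0.258; half-tol=0.244, Σhalf²=0.059536
  -B: nom -22.600 → Σnom=-26.700; wc +0.470/-0.380 → slack +0.700/-0.638; half-tol=0.425, Σhalf²=0.240161
  +C: nom +12.800 → Σnom=-13.900; wc +0.033/-0.033 → slack +0.733/-0.671; half-tol=0.033, Σhalf²=0.241250
  +D: nom +24.540 → Σnom=10.640; wc +0.110/-0.013 → slack +0.843/-0.684; half-tol=0.061, Σhalf²=0.245032
  +E: nom +35.000 → Σnom=45.640; wc +0.210/-0.210 → slack +1.053/-0.894; half-tol=0.210, Σhalf²=0.289132
  -F: nom -46.600 → Σnom=-0.960; wc +0.210/-0.090 → slack +1.263/-0.984; half-tol=0.150, Σhalf²=0.311632
Nominal = -0.960. Worst-case = [-0.960 - 0.984, -0.960 + 1.263] = [-1.944, 0.303]. RSS = √0.311632 = 0.558.

nominal=-0.960 wc=[-1.944,0.303] rss=0.558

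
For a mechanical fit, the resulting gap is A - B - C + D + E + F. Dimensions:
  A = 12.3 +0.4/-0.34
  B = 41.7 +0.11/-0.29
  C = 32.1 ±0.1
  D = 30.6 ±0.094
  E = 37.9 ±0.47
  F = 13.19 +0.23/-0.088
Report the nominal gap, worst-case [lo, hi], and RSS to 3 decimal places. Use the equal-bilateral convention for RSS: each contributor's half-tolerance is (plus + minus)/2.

Stack each dimension's contribution:
  +A: nom +12.300 → Σnom=12.300; wc +0.400/-0.340 → slack +0.400/-0.340; half-tol=0.370, Σhalf²=0.136900
  -B: nom -41.700 → Σnom=-29.400; wc +0.290/-0.110 → slack +0.690/-0.450; half-tol=0.200, Σhalf²=0.176900
  -C: nom -32.100 → Σnom=-61.500; wc +0.100/-0.100 → slack +0.790/-0.550; half-tol=0.100, Σhalf²=0.186900
  +D: nom +30.600 → Σnom=-30.900; wc +0.094/-0.094 → slack +0.884/-0.644; half-tol=0.094, Σhalf²=0.195736
  +E: nom +37.900 → Σnom=7.000; wc +0.470/-0.470 → slack +1.354/-1.114; half-tol=0.470, Σhalf²=0.416636
  +F: nom +13.190 → Σnom=20.190; wc +0.230/-0.088 → slack +1.584/-1.202; half-tol=0.159, Σhalf²=0.441917
Nominal = 20.190. Worst-case = [20.190 - 1.202, 20.190 + 1.584] = [18.988, 21.774]. RSS = √0.441917 = 0.665.

nominal=20.190 wc=[18.988,21.774] rss=0.665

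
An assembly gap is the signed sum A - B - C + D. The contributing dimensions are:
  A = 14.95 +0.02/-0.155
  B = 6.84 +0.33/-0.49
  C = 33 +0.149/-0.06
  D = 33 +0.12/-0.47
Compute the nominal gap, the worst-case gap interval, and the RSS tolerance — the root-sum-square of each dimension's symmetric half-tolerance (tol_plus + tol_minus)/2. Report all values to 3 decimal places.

Stack each dimension's contribution:
  +A: nom +14.950 → Σnom=14.950; wc +0.020/-0.155 → slack +0.020/-0.155; half-tol=0.087, Σhalf²=0.007656
  -B: nom -6.840 → Σnom=8.110; wc +0.490/-0.330 → slack +0.510/-0.485; half-tol=0.410, Σhalf²=0.175756
  -C: nom -33.000 → Σnom=-24.890; wc +0.060/-0.149 → slack +0.570/-0.634; half-tol=0.104, Σhalf²=0.186677
  +D: nom +33.000 → Σnom=8.110; wc +0.120/-0.470 → slack +0.690/-1.104; half-tol=0.295, Σhalf²=0.273702
Nominal = 8.110. Worst-case = [8.110 - 1.104, 8.110 + 0.690] = [7.006, 8.800]. RSS = √0.273702 = 0.523.

nominal=8.110 wc=[7.006,8.800] rss=0.523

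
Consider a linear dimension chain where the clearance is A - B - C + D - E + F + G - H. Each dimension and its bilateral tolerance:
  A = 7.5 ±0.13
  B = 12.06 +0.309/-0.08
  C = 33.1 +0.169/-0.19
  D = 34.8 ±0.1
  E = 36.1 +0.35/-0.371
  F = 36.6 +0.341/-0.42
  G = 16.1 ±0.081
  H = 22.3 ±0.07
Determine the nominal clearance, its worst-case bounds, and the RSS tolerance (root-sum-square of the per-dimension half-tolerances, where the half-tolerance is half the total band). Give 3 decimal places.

nominal=-8.560 wc=[-10.189,-7.197] rss=0.619

Stack each dimension's contribution:
  +A: nom +7.500 → Σnom=7.500; wc +0.130/-0.130 → slack +0.130/-0.130; half-tol=0.130, Σhalf²=0.016900
  -B: nom -12.060 → Σnom=-4.560; wc +0.080/-0.309 → slack +0.210/-0.439; half-tol=0.195, Σhalf²=0.054730
  -C: nom -33.100 → Σnom=-37.660; wc +0.190/-0.169 → slack +0.400/-0.608; half-tol=0.179, Σhalf²=0.086951
  +D: nom +34.800 → Σnom=-2.860; wc +0.100/-0.100 → slack +0.500/-0.708; half-tol=0.100, Σhalf²=0.096951
  -E: nom -36.100 → Σnom=-38.960; wc +0.371/-0.350 → slack +0.871/-1.058; half-tol=0.360, Σhalf²=0.226911
  +F: nom +36.600 → Σnom=-2.360; wc +0.341/-0.420 → slack +1.212/-1.478; half-tol=0.381, Σhalf²=0.371691
  +G: nom +16.100 → Σnom=13.740; wc +0.081/-0.081 → slack +1.293/-1.559; half-tol=0.081, Σhalf²=0.378252
  -H: nom -22.300 → Σnom=-8.560; wc +0.070/-0.070 → slack +1.363/-1.629; half-tol=0.070, Σhalf²=0.383152
Nominal = -8.560. Worst-case = [-8.560 - 1.629, -8.560 + 1.363] = [-10.189, -7.197]. RSS = √0.383152 = 0.619.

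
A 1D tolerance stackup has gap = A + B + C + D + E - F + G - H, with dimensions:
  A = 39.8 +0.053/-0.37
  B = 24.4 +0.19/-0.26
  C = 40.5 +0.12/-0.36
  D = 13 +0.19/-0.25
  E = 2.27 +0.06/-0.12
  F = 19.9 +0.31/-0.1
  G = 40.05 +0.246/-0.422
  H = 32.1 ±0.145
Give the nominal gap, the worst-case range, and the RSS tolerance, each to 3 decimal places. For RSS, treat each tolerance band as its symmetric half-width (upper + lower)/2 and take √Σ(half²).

nominal=108.020 wc=[105.783,109.124] rss=0.620

Stack each dimension's contribution:
  +A: nom +39.800 → Σnom=39.800; wc +0.053/-0.370 → slack +0.053/-0.370; half-tol=0.211, Σhalf²=0.044732
  +B: nom +24.400 → Σnom=64.200; wc +0.190/-0.260 → slack +0.243/-0.630; half-tol=0.225, Σhalf²=0.095357
  +C: nom +40.500 → Σnom=104.700; wc +0.120/-0.360 → slack +0.363/-0.990; half-tol=0.240, Σhalf²=0.152957
  +D: nom +13.000 → Σnom=117.700; wc +0.190/-0.250 → slack +0.553/-1.240; half-tol=0.220, Σhalf²=0.201357
  +E: nom +2.270 → Σnom=119.970; wc +0.060/-0.120 → slack +0.613/-1.360; half-tol=0.090, Σhalf²=0.209457
  -F: nom -19.900 → Σnom=100.070; wc +0.100/-0.310 → slack +0.713/-1.670; half-tol=0.205, Σhalf²=0.251482
  +G: nom +40.050 → Σnom=140.120; wc +0.246/-0.422 → slack +0.959/-2.092; half-tol=0.334, Σhalf²=0.363038
  -H: nom -32.100 → Σnom=108.020; wc +0.145/-0.145 → slack +1.104/-2.237; half-tol=0.145, Σhalf²=0.384063
Nominal = 108.020. Worst-case = [108.020 - 2.237, 108.020 + 1.104] = [105.783, 109.124]. RSS = √0.384063 = 0.620.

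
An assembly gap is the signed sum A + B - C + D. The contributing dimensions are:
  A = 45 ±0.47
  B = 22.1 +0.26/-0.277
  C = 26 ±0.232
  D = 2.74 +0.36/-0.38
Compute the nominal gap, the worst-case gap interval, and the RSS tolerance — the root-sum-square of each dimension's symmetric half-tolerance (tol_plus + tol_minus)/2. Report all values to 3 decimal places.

nominal=43.840 wc=[42.481,45.162] rss=0.695

Stack each dimension's contribution:
  +A: nom +45.000 → Σnom=45.000; wc +0.470/-0.470 → slack +0.470/-0.470; half-tol=0.470, Σhalf²=0.220900
  +B: nom +22.100 → Σnom=67.100; wc +0.260/-0.277 → slack +0.730/-0.747; half-tol=0.269, Σhalf²=0.292992
  -C: nom -26.000 → Σnom=41.100; wc +0.232/-0.232 → slack +0.962/-0.979; half-tol=0.232, Σhalf²=0.346816
  +D: nom +2.740 → Σnom=43.840; wc +0.360/-0.380 → slack +1.322/-1.359; half-tol=0.370, Σhalf²=0.483716
Nominal = 43.840. Worst-case = [43.840 - 1.359, 43.840 + 1.322] = [42.481, 45.162]. RSS = √0.483716 = 0.695.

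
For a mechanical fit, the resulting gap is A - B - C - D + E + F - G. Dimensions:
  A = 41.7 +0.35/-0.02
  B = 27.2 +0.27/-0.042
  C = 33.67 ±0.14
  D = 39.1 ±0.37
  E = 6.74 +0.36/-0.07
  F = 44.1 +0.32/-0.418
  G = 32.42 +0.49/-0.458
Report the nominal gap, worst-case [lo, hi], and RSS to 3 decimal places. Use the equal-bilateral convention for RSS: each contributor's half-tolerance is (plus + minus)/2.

Stack each dimension's contribution:
  +A: nom +41.700 → Σnom=41.700; wc +0.350/-0.020 → slack +0.350/-0.020; half-tol=0.185, Σhalf²=0.034225
  -B: nom -27.200 → Σnom=14.500; wc +0.042/-0.270 → slack +0.392/-0.290; half-tol=0.156, Σhalf²=0.058561
  -C: nom -33.670 → Σnom=-19.170; wc +0.140/-0.140 → slack +0.532/-0.430; half-tol=0.140, Σhalf²=0.078161
  -D: nom -39.100 → Σnom=-58.270; wc +0.370/-0.370 → slack +0.902/-0.800; half-tol=0.370, Σhalf²=0.215061
  +E: nom +6.740 → Σnom=-51.530; wc +0.360/-0.070 → slack +1.262/-0.870; half-tol=0.215, Σhalf²=0.261286
  +F: nom +44.100 → Σnom=-7.430; wc +0.320/-0.418 → slack +1.582/-1.288; half-tol=0.369, Σhalf²=0.397447
  -G: nom -32.420 → Σnom=-39.850; wc +0.458/-0.490 → slack +2.040/-1.778; half-tol=0.474, Σhalf²=0.622123
Nominal = -39.850. Worst-case = [-39.850 - 1.778, -39.850 + 2.040] = [-41.628, -37.810]. RSS = √0.622123 = 0.789.

nominal=-39.850 wc=[-41.628,-37.810] rss=0.789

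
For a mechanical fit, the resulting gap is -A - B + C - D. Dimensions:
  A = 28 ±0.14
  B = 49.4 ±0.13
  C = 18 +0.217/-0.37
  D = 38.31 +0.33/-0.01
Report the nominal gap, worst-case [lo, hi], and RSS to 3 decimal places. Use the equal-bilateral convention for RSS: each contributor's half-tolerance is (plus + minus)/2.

Stack each dimension's contribution:
  -A: nom -28.000 → Σnom=-28.000; wc +0.140/-0.140 → slack +0.140/-0.140; half-tol=0.140, Σhalf²=0.019600
  -B: nom -49.400 → Σnom=-77.400; wc +0.130/-0.130 → slack +0.270/-0.270; half-tol=0.130, Σhalf²=0.036500
  +C: nom +18.000 → Σnom=-59.400; wc +0.217/-0.370 → slack +0.487/-0.640; half-tol=0.293, Σhalf²=0.122642
  -D: nom -38.310 → Σnom=-97.710; wc +0.010/-0.330 → slack +0.497/-0.970; half-tol=0.170, Σhalf²=0.151542
Nominal = -97.710. Worst-case = [-97.710 - 0.970, -97.710 + 0.497] = [-98.680, -97.213]. RSS = √0.151542 = 0.389.

nominal=-97.710 wc=[-98.680,-97.213] rss=0.389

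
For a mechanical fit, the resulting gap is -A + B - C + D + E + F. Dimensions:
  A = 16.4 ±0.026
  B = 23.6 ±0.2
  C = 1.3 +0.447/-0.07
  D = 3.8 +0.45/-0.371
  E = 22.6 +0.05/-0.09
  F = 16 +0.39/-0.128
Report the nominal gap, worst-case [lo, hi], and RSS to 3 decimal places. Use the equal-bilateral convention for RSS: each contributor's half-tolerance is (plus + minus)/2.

nominal=48.300 wc=[47.038,49.486] rss=0.590

Stack each dimension's contribution:
  -A: nom -16.400 → Σnom=-16.400; wc +0.026/-0.026 → slack +0.026/-0.026; half-tol=0.026, Σhalf²=0.000676
  +B: nom +23.600 → Σnom=7.200; wc +0.200/-0.200 → slack +0.226/-0.226; half-tol=0.200, Σhalf²=0.040676
  -C: nom -1.300 → Σnom=5.900; wc +0.070/-0.447 → slack +0.296/-0.673; half-tol=0.259, Σhalf²=0.107498
  +D: nom +3.800 → Σnom=9.700; wc +0.450/-0.371 → slack +0.746/-1.044; half-tol=0.410, Σhalf²=0.276008
  +E: nom +22.600 → Σnom=32.300; wc +0.050/-0.090 → slack +0.796/-1.134; half-tol=0.070, Σhalf²=0.280909
  +F: nom +16.000 → Σnom=48.300; wc +0.390/-0.128 → slack +1.186/-1.262; half-tol=0.259, Σhalf²=0.347990
Nominal = 48.300. Worst-case = [48.300 - 1.262, 48.300 + 1.186] = [47.038, 49.486]. RSS = √0.347990 = 0.590.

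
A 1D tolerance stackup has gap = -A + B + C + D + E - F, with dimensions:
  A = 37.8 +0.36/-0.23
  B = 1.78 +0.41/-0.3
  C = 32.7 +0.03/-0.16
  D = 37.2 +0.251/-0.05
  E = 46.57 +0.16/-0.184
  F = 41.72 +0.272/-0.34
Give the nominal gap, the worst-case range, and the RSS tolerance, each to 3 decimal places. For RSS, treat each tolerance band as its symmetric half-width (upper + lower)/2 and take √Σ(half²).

nominal=38.730 wc=[37.404,40.151] rss=0.607

Stack each dimension's contribution:
  -A: nom -37.800 → Σnom=-37.800; wc +0.230/-0.360 → slack +0.230/-0.360; half-tol=0.295, Σhalf²=0.087025
  +B: nom +1.780 → Σnom=-36.020; wc +0.410/-0.300 → slack +0.640/-0.660; half-tol=0.355, Σhalf²=0.213050
  +C: nom +32.700 → Σnom=-3.320; wc +0.030/-0.160 → slack +0.670/-0.820; half-tol=0.095, Σhalf²=0.222075
  +D: nom +37.200 → Σnom=33.880; wc +0.251/-0.050 → slack +0.921/-0.870; half-tol=0.150, Σhalf²=0.244725
  +E: nom +46.570 → Σnom=80.450; wc +0.160/-0.184 → slack +1.081/-1.054; half-tol=0.172, Σhalf²=0.274309
  -F: nom -41.720 → Σnom=38.730; wc +0.340/-0.272 → slack +1.421/-1.326; half-tol=0.306, Σhalf²=0.367945
Nominal = 38.730. Worst-case = [38.730 - 1.326, 38.730 + 1.421] = [37.404, 40.151]. RSS = √0.367945 = 0.607.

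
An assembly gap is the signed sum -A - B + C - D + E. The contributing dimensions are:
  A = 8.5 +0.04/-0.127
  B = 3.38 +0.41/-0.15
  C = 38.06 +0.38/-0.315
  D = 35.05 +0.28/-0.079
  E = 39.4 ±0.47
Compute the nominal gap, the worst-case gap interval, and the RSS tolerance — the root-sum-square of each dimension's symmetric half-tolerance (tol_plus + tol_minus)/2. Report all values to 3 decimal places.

Stack each dimension's contribution:
  -A: nom -8.500 → Σnom=-8.500; wc +0.127/-0.040 → slack +0.127/-0.040; half-tol=0.084, Σhalf²=0.006972
  -B: nom -3.380 → Σnom=-11.880; wc +0.150/-0.410 → slack +0.277/-0.450; half-tol=0.280, Σhalf²=0.085372
  +C: nom +38.060 → Σnom=26.180; wc +0.380/-0.315 → slack +0.657/-0.765; half-tol=0.348, Σhalf²=0.206128
  -D: nom -35.050 → Σnom=-8.870; wc +0.079/-0.280 → slack +0.736/-1.045; half-tol=0.180, Σhalf²=0.238349
  +E: nom +39.400 → Σnom=30.530; wc +0.470/-0.470 → slack +1.206/-1.515; half-tol=0.470, Σhalf²=0.459249
Nominal = 30.530. Worst-case = [30.530 - 1.515, 30.530 + 1.206] = [29.015, 31.736]. RSS = √0.459249 = 0.678.

nominal=30.530 wc=[29.015,31.736] rss=0.678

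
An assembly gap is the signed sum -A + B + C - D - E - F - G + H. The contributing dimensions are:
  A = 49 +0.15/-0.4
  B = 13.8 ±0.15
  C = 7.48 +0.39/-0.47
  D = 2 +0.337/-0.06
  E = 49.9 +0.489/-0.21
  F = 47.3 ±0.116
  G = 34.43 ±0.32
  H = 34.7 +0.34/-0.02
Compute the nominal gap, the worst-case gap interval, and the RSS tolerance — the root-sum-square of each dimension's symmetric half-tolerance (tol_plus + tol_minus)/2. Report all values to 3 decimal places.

nominal=-126.650 wc=[-128.702,-124.664] rss=0.770

Stack each dimension's contribution:
  -A: nom -49.000 → Σnom=-49.000; wc +0.400/-0.150 → slack +0.400/-0.150; half-tol=0.275, Σhalf²=0.075625
  +B: nom +13.800 → Σnom=-35.200; wc +0.150/-0.150 → slack +0.550/-0.300; half-tol=0.150, Σhalf²=0.098125
  +C: nom +7.480 → Σnom=-27.720; wc +0.390/-0.470 → slack +0.940/-0.770; half-tol=0.430, Σhalf²=0.283025
  -D: nom -2.000 → Σnom=-29.720; wc +0.060/-0.337 → slack +1.000/-1.107; half-tol=0.199, Σhalf²=0.322427
  -E: nom -49.900 → Σnom=-79.620; wc +0.210/-0.489 → slack +1.210/-1.596; half-tol=0.349, Σhalf²=0.444577
  -F: nom -47.300 → Σnom=-126.920; wc +0.116/-0.116 → slack +1.326/-1.712; half-tol=0.116, Σhalf²=0.458033
  -G: nom -34.430 → Σnom=-161.350; wc +0.320/-0.320 → slack +1.646/-2.032; half-tol=0.320, Σhalf²=0.560434
  +H: nom +34.700 → Σnom=-126.650; wc +0.340/-0.020 → slack +1.986/-2.052; half-tol=0.180, Σhalf²=0.592834
Nominal = -126.650. Worst-case = [-126.650 - 2.052, -126.650 + 1.986] = [-128.702, -124.664]. RSS = √0.592834 = 0.770.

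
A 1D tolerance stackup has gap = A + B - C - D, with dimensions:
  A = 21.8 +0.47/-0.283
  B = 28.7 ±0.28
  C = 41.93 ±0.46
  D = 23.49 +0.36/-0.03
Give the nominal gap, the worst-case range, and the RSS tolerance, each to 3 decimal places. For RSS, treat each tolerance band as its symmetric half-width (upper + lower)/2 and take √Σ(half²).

nominal=-14.920 wc=[-16.303,-13.680] rss=0.685

Stack each dimension's contribution:
  +A: nom +21.800 → Σnom=21.800; wc +0.470/-0.283 → slack +0.470/-0.283; half-tol=0.376, Σhalf²=0.141752
  +B: nom +28.700 → Σnom=50.500; wc +0.280/-0.280 → slack +0.750/-0.563; half-tol=0.280, Σhalf²=0.220152
  -C: nom -41.930 → Σnom=8.570; wc +0.460/-0.460 → slack +1.210/-1.023; half-tol=0.460, Σhalf²=0.431752
  -D: nom -23.490 → Σnom=-14.920; wc +0.030/-0.360 → slack +1.240/-1.383; half-tol=0.195, Σhalf²=0.469777
Nominal = -14.920. Worst-case = [-14.920 - 1.383, -14.920 + 1.240] = [-16.303, -13.680]. RSS = √0.469777 = 0.685.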